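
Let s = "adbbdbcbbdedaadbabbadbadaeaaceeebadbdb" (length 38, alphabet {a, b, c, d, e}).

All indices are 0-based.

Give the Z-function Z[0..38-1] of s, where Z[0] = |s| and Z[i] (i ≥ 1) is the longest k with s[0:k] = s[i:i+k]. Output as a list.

[38, 0, 0, 0, 0, 0, 0, 0, 0, 0, 0, 0, 1, 3, 0, 0, 1, 0, 0, 3, 0, 0, 2, 0, 1, 0, 1, 1, 0, 0, 0, 0, 0, 3, 0, 0, 0, 0]

Z[0]=38
i=1: i≥r, start 0; Z[1]=0
i=2: i≥r, start 0; Z[2]=0
i=3: i≥r, start 0; Z[3]=0
i=4: i≥r, start 0; Z[4]=0
i=5: i≥r, start 0; Z[5]=0
i=6: i≥r, start 0; Z[6]=0
i=7: i≥r, start 0; Z[7]=0
i=8: i≥r, start 0; Z[8]=0
i=9: i≥r, start 0; Z[9]=0
i=10: i≥r, start 0; Z[10]=0
i=11: i≥r, start 0; Z[11]=0
i=12: i≥r, start 0; Z[12]=1 extend→box=[12,13)
i=13: i≥r, start 0; Z[13]=3 extend→box=[13,16)
i=14: min(r-i=2, Z[1]=0)=0; Z[14]=0
i=15: min(r-i=1, Z[2]=0)=0; Z[15]=0
i=16: i≥r, start 0; Z[16]=1 extend→box=[16,17)
i=17: i≥r, start 0; Z[17]=0
i=18: i≥r, start 0; Z[18]=0
i=19: i≥r, start 0; Z[19]=3 extend→box=[19,22)
i=20: min(r-i=2, Z[1]=0)=0; Z[20]=0
i=21: min(r-i=1, Z[2]=0)=0; Z[21]=0
i=22: i≥r, start 0; Z[22]=2 extend→box=[22,24)
i=23: min(r-i=1, Z[1]=0)=0; Z[23]=0
i=24: i≥r, start 0; Z[24]=1 extend→box=[24,25)
i=25: i≥r, start 0; Z[25]=0
i=26: i≥r, start 0; Z[26]=1 extend→box=[26,27)
i=27: i≥r, start 0; Z[27]=1 extend→box=[27,28)
i=28: i≥r, start 0; Z[28]=0
i=29: i≥r, start 0; Z[29]=0
i=30: i≥r, start 0; Z[30]=0
i=31: i≥r, start 0; Z[31]=0
i=32: i≥r, start 0; Z[32]=0
i=33: i≥r, start 0; Z[33]=3 extend→box=[33,36)
i=34: min(r-i=2, Z[1]=0)=0; Z[34]=0
i=35: min(r-i=1, Z[2]=0)=0; Z[35]=0
i=36: i≥r, start 0; Z[36]=0
i=37: i≥r, start 0; Z[37]=0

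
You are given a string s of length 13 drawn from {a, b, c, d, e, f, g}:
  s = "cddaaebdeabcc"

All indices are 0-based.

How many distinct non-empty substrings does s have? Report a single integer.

sorted suffixes:
  #0 SA[0]=3  'aaebdeabcc'
  #1 SA[1]=9  'abcc'
  #2 SA[2]=4  'aebdeabcc'
  #3 SA[3]=10  'bcc'
  #4 SA[4]=6  'bdeabcc'
  #5 SA[5]=12  'c'
  #6 SA[6]=11  'cc'
  #7 SA[7]=0  'cddaaebdeabcc'
  #8 SA[8]=2  'daaebdeabcc'
  #9 SA[9]=1  'ddaaebdeabcc'
  #10 SA[10]=7  'deabcc'
  #11 SA[11]=8  'eabcc'
  #12 SA[12]=5  'ebdeabcc'

SA = [3, 9, 4, 10, 6, 12, 11, 0, 2, 1, 7, 8, 5]
rank  pair      lcp
   1  s[3:],s[9:]  1  'a'
   2  s[9:],s[4:]  1  'a'
   3  s[4:],s[10:]  0  ''
   4  s[10:],s[6:]  1  'b'
   5  s[6:],s[12:]  0  ''
   6  s[12:],s[11:]  1  'c'
   7  s[11:],s[0:]  1  'c'
   8  s[0:],s[2:]  0  ''
   9  s[2:],s[1:]  1  'd'
  10  s[1:],s[7:]  1  'd'
  11  s[7:],s[8:]  0  ''
  12  s[8:],s[5:]  1  'e'

n(n+1)/2 = 13·14/2 = 91
Σ LCP = 0 + 1 + 1 + 0 + 1 + 0 + 1 + 1 + 0 + 1 + 1 + 0 + 1 = 8
distinct = 91 − 8 = 83

83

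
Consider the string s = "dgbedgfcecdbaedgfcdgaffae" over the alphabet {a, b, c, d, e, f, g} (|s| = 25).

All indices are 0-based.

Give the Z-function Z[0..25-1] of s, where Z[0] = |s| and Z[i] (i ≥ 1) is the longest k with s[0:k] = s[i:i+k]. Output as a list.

[25, 0, 0, 0, 2, 0, 0, 0, 0, 0, 1, 0, 0, 0, 2, 0, 0, 0, 2, 0, 0, 0, 0, 0, 0]

Z[0]=25
i=1: fresh scan; Z[1]=0
i=2: fresh scan; Z[2]=0
i=3: fresh scan; Z[3]=0
i=4: fresh scan; Z[4]=2 extend→box=[4,6)
i=5: min(r-i=1, Z[1]=0)=0; Z[5]=0
i=6: fresh scan; Z[6]=0
i=7: fresh scan; Z[7]=0
i=8: fresh scan; Z[8]=0
i=9: fresh scan; Z[9]=0
i=10: fresh scan; Z[10]=1 extend→box=[10,11)
i=11: fresh scan; Z[11]=0
i=12: fresh scan; Z[12]=0
i=13: fresh scan; Z[13]=0
i=14: fresh scan; Z[14]=2 extend→box=[14,16)
i=15: min(r-i=1, Z[1]=0)=0; Z[15]=0
i=16: fresh scan; Z[16]=0
i=17: fresh scan; Z[17]=0
i=18: fresh scan; Z[18]=2 extend→box=[18,20)
i=19: min(r-i=1, Z[1]=0)=0; Z[19]=0
i=20: fresh scan; Z[20]=0
i=21: fresh scan; Z[21]=0
i=22: fresh scan; Z[22]=0
i=23: fresh scan; Z[23]=0
i=24: fresh scan; Z[24]=0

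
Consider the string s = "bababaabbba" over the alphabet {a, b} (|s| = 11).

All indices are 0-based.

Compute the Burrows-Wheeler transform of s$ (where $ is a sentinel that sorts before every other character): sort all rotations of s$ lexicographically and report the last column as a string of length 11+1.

rank  rotation      last
    0  $bababaabbba  a
    1  a$bababaabbb  b
    2  aabbba$babab  b
    3  abaabbba$bab  b
    4  ababaabbba$b  b
    5  abbba$bababa  a
    6  ba$bababaabb  b
    7  baabbba$baba  a
    8  babaabbba$ba  a
    9  bababaabbba$  $
   10  bba$bababaab  b
   11  bbba$bababaa  a

abbbbabaa$ba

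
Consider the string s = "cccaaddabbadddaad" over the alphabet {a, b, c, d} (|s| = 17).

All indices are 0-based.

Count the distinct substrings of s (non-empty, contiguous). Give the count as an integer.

rank | idx | suffix
   0 |  14 | aad
   1 |   3 | aaddabbadddaad
   2 |   7 | abbadddaad
   3 |  15 | ad
   4 |   4 | addabbadddaad
   5 |  10 | adddaad
   6 |   9 | badddaad
   7 |   8 | bbadddaad
   8 |   2 | caaddabbadddaad
   9 |   1 | ccaaddabbadddaad
  10 |   0 | cccaaddabbadddaad
  11 |  16 | d
  12 |  13 | daad
  13 |   6 | dabbadddaad
  14 |  12 | ddaad
  15 |   5 | ddabbadddaad
  16 |  11 | dddaad

SA = [14, 3, 7, 15, 4, 10, 9, 8, 2, 1, 0, 16, 13, 6, 12, 5, 11]
rank  pair      lcp
   1  s[14:],s[3:]  3  'aad'
   2  s[3:],s[7:]  1  'a'
   3  s[7:],s[15:]  1  'a'
   4  s[15:],s[4:]  2  'ad'
   5  s[4:],s[10:]  3  'add'
   6  s[10:],s[9:]  0  ''
   7  s[9:],s[8:]  1  'b'
   8  s[8:],s[2:]  0  ''
   9  s[2:],s[1:]  1  'c'
  10  s[1:],s[0:]  2  'cc'
  11  s[0:],s[16:]  0  ''
  12  s[16:],s[13:]  1  'd'
  13  s[13:],s[6:]  2  'da'
  14  s[6:],s[12:]  1  'd'
  15  s[12:],s[5:]  3  'dda'
  16  s[5:],s[11:]  2  'dd'

n(n+1)/2 = 17·18/2 = 153
Σ LCP = 0 + 3 + 1 + 1 + 2 + 3 + 0 + 1 + 0 + 1 + 2 + 0 + 1 + 2 + 1 + 3 + 2 = 23
distinct = 153 − 23 = 130

130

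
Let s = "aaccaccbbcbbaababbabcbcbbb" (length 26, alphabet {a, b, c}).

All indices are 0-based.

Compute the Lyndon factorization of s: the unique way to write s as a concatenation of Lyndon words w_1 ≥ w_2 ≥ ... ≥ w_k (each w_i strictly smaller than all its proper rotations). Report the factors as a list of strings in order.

["aaccaccbbcbb", "aababbabcbcbbb"]

emit factor 1: 'aaccaccbbcbb' (i=0, period=12)
emit factor 2: 'aababbabcbcbbb' (i=12, period=14)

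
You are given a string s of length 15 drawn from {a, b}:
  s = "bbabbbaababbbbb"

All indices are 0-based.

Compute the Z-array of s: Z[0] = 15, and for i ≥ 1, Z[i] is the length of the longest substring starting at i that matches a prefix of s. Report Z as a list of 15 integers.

Z[0]=15
i=1: outside box; Z[1]=1 scan→box=[1,2)
i=2: outside box; Z[2]=0
i=3: outside box; Z[3]=2 scan→box=[3,5)
i=4: min(r-i=1, Z[1]=1)=1; Z[4]=3 scan→box=[4,7)
i=5: min(r-i=2, Z[1]=1)=1; Z[5]=1
i=6: min(r-i=1, Z[2]=0)=0; Z[6]=0
i=7: outside box; Z[7]=0
i=8: outside box; Z[8]=1 scan→box=[8,9)
i=9: outside box; Z[9]=0
i=10: outside box; Z[10]=2 scan→box=[10,12)
i=11: min(r-i=1, Z[1]=1)=1; Z[11]=2 scan→box=[11,13)
i=12: min(r-i=1, Z[1]=1)=1; Z[12]=2 scan→box=[12,14)
i=13: min(r-i=1, Z[1]=1)=1; Z[13]=2 scan→box=[13,15)
i=14: min(r-i=1, Z[1]=1)=1; Z[14]=1

[15, 1, 0, 2, 3, 1, 0, 0, 1, 0, 2, 2, 2, 2, 1]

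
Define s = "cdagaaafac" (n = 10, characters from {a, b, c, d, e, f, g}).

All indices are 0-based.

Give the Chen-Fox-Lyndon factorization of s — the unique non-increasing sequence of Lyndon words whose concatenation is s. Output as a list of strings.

emit factor 1: 'cd' (i=0, period=2)
emit factor 2: 'ag' (i=2, period=2)
emit factor 3: 'aaafac' (i=4, period=6)

["cd", "ag", "aaafac"]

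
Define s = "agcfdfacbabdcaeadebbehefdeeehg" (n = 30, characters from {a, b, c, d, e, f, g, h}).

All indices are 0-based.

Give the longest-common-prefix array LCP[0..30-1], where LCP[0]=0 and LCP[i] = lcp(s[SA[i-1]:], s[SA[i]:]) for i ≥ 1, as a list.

[0, 1, 1, 1, 1, 0, 1, 1, 1, 0, 1, 1, 0, 1, 2, 1, 0, 1, 1, 2, 1, 1, 2, 0, 1, 2, 0, 1, 0, 1]

sorted suffixes:
  #0 SA[0]=9  'abdcaeadebbehefdeeehg'
  #1 SA[1]=6  'acbabdcaeadebbehefdeeehg'
  #2 SA[2]=15  'adebbehefdeeehg'
  #3 SA[3]=13  'aeadebbehefdeeehg'
  #4 SA[4]=0  'agcfdfacbabdcaeadebbehefdeeehg'
  #5 SA[5]=8  'babdcaeadebbehefdeeehg'
  #6 SA[6]=18  'bbehefdeeehg'
  #7 SA[7]=10  'bdcaeadebbehefdeeehg'
  #8 SA[8]=19  'behefdeeehg'
  #9 SA[9]=12  'caeadebbehefdeeehg'
  #10 SA[10]=7  'cbabdcaeadebbehefdeeehg'
  #11 SA[11]=2  'cfdfacbabdcaeadebbehefdeeehg'
  #12 SA[12]=11  'dcaeadebbehefdeeehg'
  #13 SA[13]=16  'debbehefdeeehg'
  #14 SA[14]=24  'deeehg'
  #15 SA[15]=4  'dfacbabdcaeadebbehefdeeehg'
  #16 SA[16]=14  'eadebbehefdeeehg'
  #17 SA[17]=17  'ebbehefdeeehg'
  #18 SA[18]=25  'eeehg'
  #19 SA[19]=26  'eehg'
  #20 SA[20]=22  'efdeeehg'
  #21 SA[21]=20  'ehefdeeehg'
  #22 SA[22]=27  'ehg'
  #23 SA[23]=5  'facbabdcaeadebbehefdeeehg'
  #24 SA[24]=23  'fdeeehg'
  #25 SA[25]=3  'fdfacbabdcaeadebbehefdeeehg'
  #26 SA[26]=29  'g'
  #27 SA[27]=1  'gcfdfacbabdcaeadebbehefdeeehg'
  #28 SA[28]=21  'hefdeeehg'
  #29 SA[29]=28  'hg'

SA = [9, 6, 15, 13, 0, 8, 18, 10, 19, 12, 7, 2, 11, 16, 24, 4, 14, 17, 25, 26, 22, 20, 27, 5, 23, 3, 29, 1, 21, 28]
[i] adj suffixes → lcp
  [1] 9/6 → 1 ('a')
  [2] 6/15 → 1 ('a')
  [3] 15/13 → 1 ('a')
  [4] 13/0 → 1 ('a')
  [5] 0/8 → 0 ('')
  [6] 8/18 → 1 ('b')
  [7] 18/10 → 1 ('b')
  [8] 10/19 → 1 ('b')
  [9] 19/12 → 0 ('')
  [10] 12/7 → 1 ('c')
  [11] 7/2 → 1 ('c')
  [12] 2/11 → 0 ('')
  [13] 11/16 → 1 ('d')
  [14] 16/24 → 2 ('de')
  [15] 24/4 → 1 ('d')
  [16] 4/14 → 0 ('')
  [17] 14/17 → 1 ('e')
  [18] 17/25 → 1 ('e')
  [19] 25/26 → 2 ('ee')
  [20] 26/22 → 1 ('e')
  [21] 22/20 → 1 ('e')
  [22] 20/27 → 2 ('eh')
  [23] 27/5 → 0 ('')
  [24] 5/23 → 1 ('f')
  [25] 23/3 → 2 ('fd')
  [26] 3/29 → 0 ('')
  [27] 29/1 → 1 ('g')
  [28] 1/21 → 0 ('')
  [29] 21/28 → 1 ('h')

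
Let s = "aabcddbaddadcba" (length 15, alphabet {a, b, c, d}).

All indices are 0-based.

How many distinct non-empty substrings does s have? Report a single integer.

sorted suffixes:
  #0 SA[0]=14  'a'
  #1 SA[1]=0  'aabcddbaddadcba'
  #2 SA[2]=1  'abcddbaddadcba'
  #3 SA[3]=10  'adcba'
  #4 SA[4]=7  'addadcba'
  #5 SA[5]=13  'ba'
  #6 SA[6]=6  'baddadcba'
  #7 SA[7]=2  'bcddbaddadcba'
  #8 SA[8]=12  'cba'
  #9 SA[9]=3  'cddbaddadcba'
  #10 SA[10]=9  'dadcba'
  #11 SA[11]=5  'dbaddadcba'
  #12 SA[12]=11  'dcba'
  #13 SA[13]=8  'ddadcba'
  #14 SA[14]=4  'ddbaddadcba'

SA = [14, 0, 1, 10, 7, 13, 6, 2, 12, 3, 9, 5, 11, 8, 4]
i: (SA[i-1],SA[i]) lcp shared
  1: (14,0) 1 'a'
  2: (0,1) 1 'a'
  3: (1,10) 1 'a'
  4: (10,7) 2 'ad'
  5: (7,13) 0 ''
  6: (13,6) 2 'ba'
  7: (6,2) 1 'b'
  8: (2,12) 0 ''
  9: (12,3) 1 'c'
  10: (3,9) 0 ''
  11: (9,5) 1 'd'
  12: (5,11) 1 'd'
  13: (11,8) 1 'd'
  14: (8,4) 2 'dd'

n(n+1)/2 = 15·16/2 = 120
Σ LCP = 0 + 1 + 1 + 1 + 2 + 0 + 2 + 1 + 0 + 1 + 0 + 1 + 1 + 1 + 2 = 14
distinct = 120 − 14 = 106

106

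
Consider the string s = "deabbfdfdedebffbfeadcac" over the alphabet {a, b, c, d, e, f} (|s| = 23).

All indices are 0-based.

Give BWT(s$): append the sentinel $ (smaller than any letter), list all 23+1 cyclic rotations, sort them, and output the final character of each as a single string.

ceceabfeada$effdfddfdbbb

rank  rotation                  last
    0  $deabbfdfdedebffbfeadcac  c
    1  abbfdfdedebffbfeadcac$de  e
    2  ac$deabbfdfdedebffbfeadc  c
    3  adcac$deabbfdfdedebffbfe  e
    4  bbfdfdedebffbfeadcac$dea  a
    5  bfdfdedebffbfeadcac$deab  b
    6  bfeadcac$deabbfdfdedebff  f
    7  bffbfeadcac$deabbfdfdede  e
    8  c$deabbfdfdedebffbfeadca  a
    9  cac$deabbfdfdedebffbfead  d
   10  dcac$deabbfdfdedebffbfea  a
   11  deabbfdfdedebffbfeadcac$  $
   12  debffbfeadcac$deabbfdfde  e
   13  dedebffbfeadcac$deabbfdf  f
   14  dfdedebffbfeadcac$deabbf  f
   15  eabbfdfdedebffbfeadcac$d  d
   16  eadcac$deabbfdfdedebffbf  f
   17  ebffbfeadcac$deabbfdfded  d
   18  edebffbfeadcac$deabbfdfd  d
   19  fbfeadcac$deabbfdfdedebf  f
   20  fdedebffbfeadcac$deabbfd  d
   21  fdfdedebffbfeadcac$deabb  b
   22  feadcac$deabbfdfdedebffb  b
   23  ffbfeadcac$deabbfdfdedeb  b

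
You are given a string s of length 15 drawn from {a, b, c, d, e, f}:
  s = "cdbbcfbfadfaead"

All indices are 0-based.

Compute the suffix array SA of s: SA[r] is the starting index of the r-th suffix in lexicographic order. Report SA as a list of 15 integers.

[13, 8, 11, 2, 3, 6, 0, 4, 14, 1, 9, 12, 7, 10, 5]

rank | idx | suffix
   0 |  13 | ad
   1 |   8 | adfaead
   2 |  11 | aead
   3 |   2 | bbcfbfadfaead
   4 |   3 | bcfbfadfaead
   5 |   6 | bfadfaead
   6 |   0 | cdbbcfbfadfaead
   7 |   4 | cfbfadfaead
   8 |  14 | d
   9 |   1 | dbbcfbfadfaead
  10 |   9 | dfaead
  11 |  12 | ead
  12 |   7 | fadfaead
  13 |  10 | faead
  14 |   5 | fbfadfaead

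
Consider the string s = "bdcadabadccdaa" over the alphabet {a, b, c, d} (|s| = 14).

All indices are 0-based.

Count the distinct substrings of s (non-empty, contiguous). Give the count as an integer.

rank | idx | suffix
   0 |  13 | a
   1 |  12 | aa
   2 |   5 | abadccdaa
   3 |   3 | adabadccdaa
   4 |   7 | adccdaa
   5 |   6 | badccdaa
   6 |   0 | bdcadabadccdaa
   7 |   2 | cadabadccdaa
   8 |   9 | ccdaa
   9 |  10 | cdaa
  10 |  11 | daa
  11 |   4 | dabadccdaa
  12 |   1 | dcadabadccdaa
  13 |   8 | dccdaa

SA = [13, 12, 5, 3, 7, 6, 0, 2, 9, 10, 11, 4, 1, 8]
rank  pair      lcp
   1  s[13:],s[12:]  1  'a'
   2  s[12:],s[5:]  1  'a'
   3  s[5:],s[3:]  1  'a'
   4  s[3:],s[7:]  2  'ad'
   5  s[7:],s[6:]  0  ''
   6  s[6:],s[0:]  1  'b'
   7  s[0:],s[2:]  0  ''
   8  s[2:],s[9:]  1  'c'
   9  s[9:],s[10:]  1  'c'
  10  s[10:],s[11:]  0  ''
  11  s[11:],s[4:]  2  'da'
  12  s[4:],s[1:]  1  'd'
  13  s[1:],s[8:]  2  'dc'

n(n+1)/2 = 14·15/2 = 105
Σ LCP = 0 + 1 + 1 + 1 + 2 + 0 + 1 + 0 + 1 + 1 + 0 + 2 + 1 + 2 = 13
distinct = 105 − 13 = 92

92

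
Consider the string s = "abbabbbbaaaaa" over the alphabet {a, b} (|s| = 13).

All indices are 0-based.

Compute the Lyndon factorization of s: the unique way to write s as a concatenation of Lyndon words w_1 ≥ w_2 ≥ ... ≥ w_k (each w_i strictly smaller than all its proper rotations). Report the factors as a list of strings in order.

emit factor 1: 'abbabbbb' (i=0, period=8)
emit factor 2: 'a' (i=8, period=1)
emit factor 3: 'a' (i=9, period=1)
emit factor 4: 'a' (i=10, period=1)
emit factor 5: 'a' (i=11, period=1)
emit factor 6: 'a' (i=12, period=1)

["abbabbbb", "a", "a", "a", "a", "a"]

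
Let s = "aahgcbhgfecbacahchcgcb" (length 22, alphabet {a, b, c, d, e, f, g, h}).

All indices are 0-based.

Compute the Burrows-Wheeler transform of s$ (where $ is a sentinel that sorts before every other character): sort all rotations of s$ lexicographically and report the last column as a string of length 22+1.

b$bcacccageghhfgchhcaab

rank  rotation                 last
    0  $aahgcbhgfecbacahchcgcb  b
    1  aahgcbhgfecbacahchcgcb$  $
    2  acahchcgcb$aahgcbhgfecb  b
    3  ahchcgcb$aahgcbhgfecbac  c
    4  ahgcbhgfecbacahchcgcb$a  a
    5  b$aahgcbhgfecbacahchcgc  c
    6  bacahchcgcb$aahgcbhgfec  c
    7  bhgfecbacahchcgcb$aahgc  c
    8  cahchcgcb$aahgcbhgfecba  a
    9  cb$aahgcbhgfecbacahchcg  g
   10  cbacahchcgcb$aahgcbhgfe  e
   11  cbhgfecbacahchcgcb$aahg  g
   12  cgcb$aahgcbhgfecbacahch  h
   13  chcgcb$aahgcbhgfecbacah  h
   14  ecbacahchcgcb$aahgcbhgf  f
   15  fecbacahchcgcb$aahgcbhg  g
   16  gcb$aahgcbhgfecbacahchc  c
   17  gcbhgfecbacahchcgcb$aah  h
   18  gfecbacahchcgcb$aahgcbh  h
   19  hcgcb$aahgcbhgfecbacahc  c
   20  hchcgcb$aahgcbhgfecbaca  a
   21  hgcbhgfecbacahchcgcb$aa  a
   22  hgfecbacahchcgcb$aahgcb  b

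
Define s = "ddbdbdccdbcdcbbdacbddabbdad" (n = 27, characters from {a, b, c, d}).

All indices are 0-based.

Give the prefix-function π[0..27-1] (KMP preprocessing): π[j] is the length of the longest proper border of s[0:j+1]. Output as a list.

[0, 1, 0, 1, 0, 1, 0, 0, 1, 0, 0, 1, 0, 0, 0, 1, 0, 0, 0, 1, 2, 0, 0, 0, 1, 0, 1]

π[0] = 0
j=1 s[j]='d': π[1]=1 (border 'd')
j=2 s[j]='b': k: 1→0; π[2]=0 (border '')
j=3 s[j]='d': π[3]=1 (border 'd')
j=4 s[j]='b': k: 1→0; π[4]=0 (border '')
j=5 s[j]='d': π[5]=1 (border 'd')
j=6 s[j]='c': k: 1→0; π[6]=0 (border '')
j=7 s[j]='c': π[7]=0 (border '')
j=8 s[j]='d': π[8]=1 (border 'd')
j=9 s[j]='b': k: 1→0; π[9]=0 (border '')
j=10 s[j]='c': π[10]=0 (border '')
j=11 s[j]='d': π[11]=1 (border 'd')
j=12 s[j]='c': k: 1→0; π[12]=0 (border '')
j=13 s[j]='b': π[13]=0 (border '')
j=14 s[j]='b': π[14]=0 (border '')
j=15 s[j]='d': π[15]=1 (border 'd')
j=16 s[j]='a': k: 1→0; π[16]=0 (border '')
j=17 s[j]='c': π[17]=0 (border '')
j=18 s[j]='b': π[18]=0 (border '')
j=19 s[j]='d': π[19]=1 (border 'd')
j=20 s[j]='d': π[20]=2 (border 'dd')
j=21 s[j]='a': k: 2→1→0; π[21]=0 (border '')
j=22 s[j]='b': π[22]=0 (border '')
j=23 s[j]='b': π[23]=0 (border '')
j=24 s[j]='d': π[24]=1 (border 'd')
j=25 s[j]='a': k: 1→0; π[25]=0 (border '')
j=26 s[j]='d': π[26]=1 (border 'd')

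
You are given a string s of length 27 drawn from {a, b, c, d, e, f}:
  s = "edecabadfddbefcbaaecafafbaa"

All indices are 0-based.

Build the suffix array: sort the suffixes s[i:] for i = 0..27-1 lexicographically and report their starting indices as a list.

[26, 25, 16, 4, 6, 17, 20, 22, 24, 15, 5, 11, 3, 19, 14, 10, 9, 1, 7, 2, 18, 0, 12, 21, 23, 13, 8]

sorted suffixes:
  #0 SA[0]=26  'a'
  #1 SA[1]=25  'aa'
  #2 SA[2]=16  'aaecafafbaa'
  #3 SA[3]=4  'abadfddbefcbaaecafafbaa'
  #4 SA[4]=6  'adfddbefcbaaecafafbaa'
  #5 SA[5]=17  'aecafafbaa'
  #6 SA[6]=20  'afafbaa'
  #7 SA[7]=22  'afbaa'
  #8 SA[8]=24  'baa'
  #9 SA[9]=15  'baaecafafbaa'
  #10 SA[10]=5  'badfddbefcbaaecafafbaa'
  #11 SA[11]=11  'befcbaaecafafbaa'
  #12 SA[12]=3  'cabadfddbefcbaaecafafbaa'
  #13 SA[13]=19  'cafafbaa'
  #14 SA[14]=14  'cbaaecafafbaa'
  #15 SA[15]=10  'dbefcbaaecafafbaa'
  #16 SA[16]=9  'ddbefcbaaecafafbaa'
  #17 SA[17]=1  'decabadfddbefcbaaecafafbaa'
  #18 SA[18]=7  'dfddbefcbaaecafafbaa'
  #19 SA[19]=2  'ecabadfddbefcbaaecafafbaa'
  #20 SA[20]=18  'ecafafbaa'
  #21 SA[21]=0  'edecabadfddbefcbaaecafafbaa'
  #22 SA[22]=12  'efcbaaecafafbaa'
  #23 SA[23]=21  'fafbaa'
  #24 SA[24]=23  'fbaa'
  #25 SA[25]=13  'fcbaaecafafbaa'
  #26 SA[26]=8  'fddbefcbaaecafafbaa'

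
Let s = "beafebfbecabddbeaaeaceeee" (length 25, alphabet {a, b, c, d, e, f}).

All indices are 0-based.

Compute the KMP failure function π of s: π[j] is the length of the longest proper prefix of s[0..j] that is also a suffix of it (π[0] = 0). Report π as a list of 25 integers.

[0, 0, 0, 0, 0, 1, 0, 1, 2, 0, 0, 1, 0, 0, 1, 2, 3, 0, 0, 0, 0, 0, 0, 0, 0]

π[0] = 0
j=1 s[j]='e': π[1]=0 (border '')
j=2 s[j]='a': π[2]=0 (border '')
j=3 s[j]='f': π[3]=0 (border '')
j=4 s[j]='e': π[4]=0 (border '')
j=5 s[j]='b': π[5]=1 (border 'b')
j=6 s[j]='f': k: 1→0; π[6]=0 (border '')
j=7 s[j]='b': π[7]=1 (border 'b')
j=8 s[j]='e': π[8]=2 (border 'be')
j=9 s[j]='c': k: 2→0; π[9]=0 (border '')
j=10 s[j]='a': π[10]=0 (border '')
j=11 s[j]='b': π[11]=1 (border 'b')
j=12 s[j]='d': k: 1→0; π[12]=0 (border '')
j=13 s[j]='d': π[13]=0 (border '')
j=14 s[j]='b': π[14]=1 (border 'b')
j=15 s[j]='e': π[15]=2 (border 'be')
j=16 s[j]='a': π[16]=3 (border 'bea')
j=17 s[j]='a': k: 3→0; π[17]=0 (border '')
j=18 s[j]='e': π[18]=0 (border '')
j=19 s[j]='a': π[19]=0 (border '')
j=20 s[j]='c': π[20]=0 (border '')
j=21 s[j]='e': π[21]=0 (border '')
j=22 s[j]='e': π[22]=0 (border '')
j=23 s[j]='e': π[23]=0 (border '')
j=24 s[j]='e': π[24]=0 (border '')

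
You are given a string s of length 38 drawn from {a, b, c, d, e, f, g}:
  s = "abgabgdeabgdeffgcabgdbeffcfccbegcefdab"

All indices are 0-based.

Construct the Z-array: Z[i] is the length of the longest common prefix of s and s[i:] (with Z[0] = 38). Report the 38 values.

Z[0]=38
i=1: i≥r, start 0; Z[1]=0
i=2: i≥r, start 0; Z[2]=0
i=3: i≥r, start 0; Z[3]=3 extend→box=[3,6)
i=4: min(r-i=2, Z[1]=0)=0; Z[4]=0
i=5: min(r-i=1, Z[2]=0)=0; Z[5]=0
i=6: i≥r, start 0; Z[6]=0
i=7: i≥r, start 0; Z[7]=0
i=8: i≥r, start 0; Z[8]=3 extend→box=[8,11)
i=9: min(r-i=2, Z[1]=0)=0; Z[9]=0
i=10: min(r-i=1, Z[2]=0)=0; Z[10]=0
i=11: i≥r, start 0; Z[11]=0
i=12: i≥r, start 0; Z[12]=0
i=13: i≥r, start 0; Z[13]=0
i=14: i≥r, start 0; Z[14]=0
i=15: i≥r, start 0; Z[15]=0
i=16: i≥r, start 0; Z[16]=0
i=17: i≥r, start 0; Z[17]=3 extend→box=[17,20)
i=18: min(r-i=2, Z[1]=0)=0; Z[18]=0
i=19: min(r-i=1, Z[2]=0)=0; Z[19]=0
i=20: i≥r, start 0; Z[20]=0
i=21: i≥r, start 0; Z[21]=0
i=22: i≥r, start 0; Z[22]=0
i=23: i≥r, start 0; Z[23]=0
i=24: i≥r, start 0; Z[24]=0
i=25: i≥r, start 0; Z[25]=0
i=26: i≥r, start 0; Z[26]=0
i=27: i≥r, start 0; Z[27]=0
i=28: i≥r, start 0; Z[28]=0
i=29: i≥r, start 0; Z[29]=0
i=30: i≥r, start 0; Z[30]=0
i=31: i≥r, start 0; Z[31]=0
i=32: i≥r, start 0; Z[32]=0
i=33: i≥r, start 0; Z[33]=0
i=34: i≥r, start 0; Z[34]=0
i=35: i≥r, start 0; Z[35]=0
i=36: i≥r, start 0; Z[36]=2 extend→box=[36,38)
i=37: min(r-i=1, Z[1]=0)=0; Z[37]=0

[38, 0, 0, 3, 0, 0, 0, 0, 3, 0, 0, 0, 0, 0, 0, 0, 0, 3, 0, 0, 0, 0, 0, 0, 0, 0, 0, 0, 0, 0, 0, 0, 0, 0, 0, 0, 2, 0]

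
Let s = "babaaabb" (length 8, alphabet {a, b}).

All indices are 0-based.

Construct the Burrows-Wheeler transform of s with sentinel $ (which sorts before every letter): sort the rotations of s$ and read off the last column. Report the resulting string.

rank  rotation   last
    0  $babaaabb  b
    1  aaabb$bab  b
    2  aabb$baba  a
    3  abaaabb$b  b
    4  abb$babaa  a
    5  b$babaaab  b
    6  baaabb$ba  a
    7  babaaabb$  $
    8  bb$babaaa  a

bbababa$a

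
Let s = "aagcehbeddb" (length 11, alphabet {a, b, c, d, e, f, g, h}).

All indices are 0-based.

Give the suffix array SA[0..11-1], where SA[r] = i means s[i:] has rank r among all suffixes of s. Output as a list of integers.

sorted suffixes:
  #0 SA[0]=0  'aagcehbeddb'
  #1 SA[1]=1  'agcehbeddb'
  #2 SA[2]=10  'b'
  #3 SA[3]=6  'beddb'
  #4 SA[4]=3  'cehbeddb'
  #5 SA[5]=9  'db'
  #6 SA[6]=8  'ddb'
  #7 SA[7]=7  'eddb'
  #8 SA[8]=4  'ehbeddb'
  #9 SA[9]=2  'gcehbeddb'
  #10 SA[10]=5  'hbeddb'

[0, 1, 10, 6, 3, 9, 8, 7, 4, 2, 5]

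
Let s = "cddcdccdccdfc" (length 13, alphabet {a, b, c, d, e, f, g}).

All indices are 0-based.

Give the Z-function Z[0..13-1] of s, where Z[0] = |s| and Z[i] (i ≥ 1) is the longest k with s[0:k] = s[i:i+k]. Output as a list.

Z[0]=13
i=1: i≥r, start 0; Z[1]=0
i=2: i≥r, start 0; Z[2]=0
i=3: i≥r, start 0; Z[3]=2 grow→box=[3,5)
i=4: min(r-i=1, Z[1]=0)=0; Z[4]=0
i=5: i≥r, start 0; Z[5]=1 grow→box=[5,6)
i=6: i≥r, start 0; Z[6]=2 grow→box=[6,8)
i=7: min(r-i=1, Z[1]=0)=0; Z[7]=0
i=8: i≥r, start 0; Z[8]=1 grow→box=[8,9)
i=9: i≥r, start 0; Z[9]=2 grow→box=[9,11)
i=10: min(r-i=1, Z[1]=0)=0; Z[10]=0
i=11: i≥r, start 0; Z[11]=0
i=12: i≥r, start 0; Z[12]=1 grow→box=[12,13)

[13, 0, 0, 2, 0, 1, 2, 0, 1, 2, 0, 0, 1]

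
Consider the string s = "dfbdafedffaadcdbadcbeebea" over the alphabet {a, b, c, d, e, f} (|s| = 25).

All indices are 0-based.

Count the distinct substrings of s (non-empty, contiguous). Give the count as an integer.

rank→(start, suffix):
  0 → (24, 'a')
  1 → (10, 'aadcdbadcbeebea')
  2 → (16, 'adcbeebea')
  3 → (11, 'adcdbadcbeebea')
  4 → (4, 'afedffaadcdbadcbeebea')
  5 → (15, 'badcbeebea')
  6 → (2, 'bdafedffaadcdbadcbeebea')
  7 → (22, 'bea')
  8 → (19, 'beebea')
  9 → (18, 'cbeebea')
  10 → (13, 'cdbadcbeebea')
  11 → (3, 'dafedffaadcdbadcbeebea')
  12 → (14, 'dbadcbeebea')
  13 → (17, 'dcbeebea')
  14 → (12, 'dcdbadcbeebea')
  15 → (0, 'dfbdafedffaadcdbadcbeebea')
  16 → (7, 'dffaadcdbadcbeebea')
  17 → (23, 'ea')
  18 → (21, 'ebea')
  19 → (6, 'edffaadcdbadcbeebea')
  20 → (20, 'eebea')
  21 → (9, 'faadcdbadcbeebea')
  22 → (1, 'fbdafedffaadcdbadcbeebea')
  23 → (5, 'fedffaadcdbadcbeebea')
  24 → (8, 'ffaadcdbadcbeebea')

SA = [24, 10, 16, 11, 4, 15, 2, 22, 19, 18, 13, 3, 14, 17, 12, 0, 7, 23, 21, 6, 20, 9, 1, 5, 8]
[i] adj suffixes → lcp
  [1] 24/10 → 1 ('a')
  [2] 10/16 → 1 ('a')
  [3] 16/11 → 3 ('adc')
  [4] 11/4 → 1 ('a')
  [5] 4/15 → 0 ('')
  [6] 15/2 → 1 ('b')
  [7] 2/22 → 1 ('b')
  [8] 22/19 → 2 ('be')
  [9] 19/18 → 0 ('')
  [10] 18/13 → 1 ('c')
  [11] 13/3 → 0 ('')
  [12] 3/14 → 1 ('d')
  [13] 14/17 → 1 ('d')
  [14] 17/12 → 2 ('dc')
  [15] 12/0 → 1 ('d')
  [16] 0/7 → 2 ('df')
  [17] 7/23 → 0 ('')
  [18] 23/21 → 1 ('e')
  [19] 21/6 → 1 ('e')
  [20] 6/20 → 1 ('e')
  [21] 20/9 → 0 ('')
  [22] 9/1 → 1 ('f')
  [23] 1/5 → 1 ('f')
  [24] 5/8 → 1 ('f')

n(n+1)/2 = 25·26/2 = 325
Σ LCP = 0 + 1 + 1 + 3 + 1 + 0 + 1 + 1 + 2 + 0 + 1 + 0 + 1 + 1 + 2 + 1 + 2 + 0 + 1 + 1 + 1 + 0 + 1 + 1 + 1 = 24
distinct = 325 − 24 = 301

301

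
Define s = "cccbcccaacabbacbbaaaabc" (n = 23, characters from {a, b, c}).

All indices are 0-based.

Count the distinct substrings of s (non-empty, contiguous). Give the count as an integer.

240

rank | idx | suffix
   0 |  17 | aaaabc
   1 |  18 | aaabc
   2 |  19 | aabc
   3 |   7 | aacabbacbbaaaabc
   4 |  10 | abbacbbaaaabc
   5 |  20 | abc
   6 |   8 | acabbacbbaaaabc
   7 |  13 | acbbaaaabc
   8 |  16 | baaaabc
   9 |  12 | bacbbaaaabc
  10 |  15 | bbaaaabc
  11 |  11 | bbacbbaaaabc
  12 |  21 | bc
  13 |   3 | bcccaacabbacbbaaaabc
  14 |  22 | c
  15 |   6 | caacabbacbbaaaabc
  16 |   9 | cabbacbbaaaabc
  17 |  14 | cbbaaaabc
  18 |   2 | cbcccaacabbacbbaaaabc
  19 |   5 | ccaacabbacbbaaaabc
  20 |   1 | ccbcccaacabbacbbaaaabc
  21 |   4 | cccaacabbacbbaaaabc
  22 |   0 | cccbcccaacabbacbbaaaabc

SA = [17, 18, 19, 7, 10, 20, 8, 13, 16, 12, 15, 11, 21, 3, 22, 6, 9, 14, 2, 5, 1, 4, 0]
rank  pair      lcp
   1  s[17:],s[18:]  3  'aaa'
   2  s[18:],s[19:]  2  'aa'
   3  s[19:],s[7:]  2  'aa'
   4  s[7:],s[10:]  1  'a'
   5  s[10:],s[20:]  2  'ab'
   6  s[20:],s[8:]  1  'a'
   7  s[8:],s[13:]  2  'ac'
   8  s[13:],s[16:]  0  ''
   9  s[16:],s[12:]  2  'ba'
  10  s[12:],s[15:]  1  'b'
  11  s[15:],s[11:]  3  'bba'
  12  s[11:],s[21:]  1  'b'
  13  s[21:],s[3:]  2  'bc'
  14  s[3:],s[22:]  0  ''
  15  s[22:],s[6:]  1  'c'
  16  s[6:],s[9:]  2  'ca'
  17  s[9:],s[14:]  1  'c'
  18  s[14:],s[2:]  2  'cb'
  19  s[2:],s[5:]  1  'c'
  20  s[5:],s[1:]  2  'cc'
  21  s[1:],s[4:]  2  'cc'
  22  s[4:],s[0:]  3  'ccc'

n(n+1)/2 = 23·24/2 = 276
Σ LCP = 0 + 3 + 2 + 2 + 1 + 2 + 1 + 2 + 0 + 2 + 1 + 3 + 1 + 2 + 0 + 1 + 2 + 1 + 2 + 1 + 2 + 2 + 3 = 36
distinct = 276 − 36 = 240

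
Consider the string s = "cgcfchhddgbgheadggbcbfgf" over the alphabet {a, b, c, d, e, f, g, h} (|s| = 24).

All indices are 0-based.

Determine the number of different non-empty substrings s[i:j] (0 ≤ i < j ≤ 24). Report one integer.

282

rank→(start, suffix):
  0 → (14, 'adggbcbfgf')
  1 → (18, 'bcbfgf')
  2 → (20, 'bfgf')
  3 → (10, 'bgheadggbcbfgf')
  4 → (19, 'cbfgf')
  5 → (2, 'cfchhddgbgheadggbcbfgf')
  6 → (0, 'cgcfchhddgbgheadggbcbfgf')
  7 → (4, 'chhddgbgheadggbcbfgf')
  8 → (7, 'ddgbgheadggbcbfgf')
  9 → (8, 'dgbgheadggbcbfgf')
  10 → (15, 'dggbcbfgf')
  11 → (13, 'eadggbcbfgf')
  12 → (23, 'f')
  13 → (3, 'fchhddgbgheadggbcbfgf')
  14 → (21, 'fgf')
  15 → (17, 'gbcbfgf')
  16 → (9, 'gbgheadggbcbfgf')
  17 → (1, 'gcfchhddgbgheadggbcbfgf')
  18 → (22, 'gf')
  19 → (16, 'ggbcbfgf')
  20 → (11, 'gheadggbcbfgf')
  21 → (6, 'hddgbgheadggbcbfgf')
  22 → (12, 'headggbcbfgf')
  23 → (5, 'hhddgbgheadggbcbfgf')

SA = [14, 18, 20, 10, 19, 2, 0, 4, 7, 8, 15, 13, 23, 3, 21, 17, 9, 1, 22, 16, 11, 6, 12, 5]
[i] adj suffixes → lcp
  [1] 14/18 → 0 ('')
  [2] 18/20 → 1 ('b')
  [3] 20/10 → 1 ('b')
  [4] 10/19 → 0 ('')
  [5] 19/2 → 1 ('c')
  [6] 2/0 → 1 ('c')
  [7] 0/4 → 1 ('c')
  [8] 4/7 → 0 ('')
  [9] 7/8 → 1 ('d')
  [10] 8/15 → 2 ('dg')
  [11] 15/13 → 0 ('')
  [12] 13/23 → 0 ('')
  [13] 23/3 → 1 ('f')
  [14] 3/21 → 1 ('f')
  [15] 21/17 → 0 ('')
  [16] 17/9 → 2 ('gb')
  [17] 9/1 → 1 ('g')
  [18] 1/22 → 1 ('g')
  [19] 22/16 → 1 ('g')
  [20] 16/11 → 1 ('g')
  [21] 11/6 → 0 ('')
  [22] 6/12 → 1 ('h')
  [23] 12/5 → 1 ('h')

n(n+1)/2 = 24·25/2 = 300
Σ LCP = 0 + 0 + 1 + 1 + 0 + 1 + 1 + 1 + 0 + 1 + 2 + 0 + 0 + 1 + 1 + 0 + 2 + 1 + 1 + 1 + 1 + 0 + 1 + 1 = 18
distinct = 300 − 18 = 282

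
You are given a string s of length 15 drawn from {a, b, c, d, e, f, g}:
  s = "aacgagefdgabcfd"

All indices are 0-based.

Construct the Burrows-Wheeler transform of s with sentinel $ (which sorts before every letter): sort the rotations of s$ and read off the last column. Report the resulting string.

d$gagabaffgcedca

rank  rotation          last
    0  $aacgagefdgabcfd  d
    1  aacgagefdgabcfd$  $
    2  abcfd$aacgagefdg  g
    3  acgagefdgabcfd$a  a
    4  agefdgabcfd$aacg  g
    5  bcfd$aacgagefdga  a
    6  cfd$aacgagefdgab  b
    7  cgagefdgabcfd$aa  a
    8  d$aacgagefdgabcf  f
    9  dgabcfd$aacgagef  f
   10  efdgabcfd$aacgag  g
   11  fd$aacgagefdgabc  c
   12  fdgabcfd$aacgage  e
   13  gabcfd$aacgagefd  d
   14  gagefdgabcfd$aac  c
   15  gefdgabcfd$aacga  a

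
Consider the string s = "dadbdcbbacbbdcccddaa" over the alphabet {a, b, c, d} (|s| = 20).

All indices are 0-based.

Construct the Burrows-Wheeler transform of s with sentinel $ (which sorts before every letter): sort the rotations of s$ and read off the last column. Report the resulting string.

aadbdbccdbdadccd$abbc

rank  rotation               last
    0  $dadbdcbbacbbdcccddaa  a
    1  a$dadbdcbbacbbdcccdda  a
    2  aa$dadbdcbbacbbdcccdd  d
    3  acbbdcccddaa$dadbdcbb  b
    4  adbdcbbacbbdcccddaa$d  d
    5  bacbbdcccddaa$dadbdcb  b
    6  bbacbbdcccddaa$dadbdc  c
    7  bbdcccddaa$dadbdcbbac  c
    8  bdcbbacbbdcccddaa$dad  d
    9  bdcccddaa$dadbdcbbacb  b
   10  cbbacbbdcccddaa$dadbd  d
   11  cbbdcccddaa$dadbdcbba  a
   12  cccddaa$dadbdcbbacbbd  d
   13  ccddaa$dadbdcbbacbbdc  c
   14  cddaa$dadbdcbbacbbdcc  c
   15  daa$dadbdcbbacbbdcccd  d
   16  dadbdcbbacbbdcccddaa$  $
   17  dbdcbbacbbdcccddaa$da  a
   18  dcbbacbbdcccddaa$dadb  b
   19  dcccddaa$dadbdcbbacbb  b
   20  ddaa$dadbdcbbacbbdccc  c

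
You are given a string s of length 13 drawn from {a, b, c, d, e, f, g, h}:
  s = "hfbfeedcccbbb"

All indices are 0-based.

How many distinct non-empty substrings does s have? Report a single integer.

82

sorted suffixes:
  #0 SA[0]=12  'b'
  #1 SA[1]=11  'bb'
  #2 SA[2]=10  'bbb'
  #3 SA[3]=2  'bfeedcccbbb'
  #4 SA[4]=9  'cbbb'
  #5 SA[5]=8  'ccbbb'
  #6 SA[6]=7  'cccbbb'
  #7 SA[7]=6  'dcccbbb'
  #8 SA[8]=5  'edcccbbb'
  #9 SA[9]=4  'eedcccbbb'
  #10 SA[10]=1  'fbfeedcccbbb'
  #11 SA[11]=3  'feedcccbbb'
  #12 SA[12]=0  'hfbfeedcccbbb'

SA = [12, 11, 10, 2, 9, 8, 7, 6, 5, 4, 1, 3, 0]
[i] adj suffixes → lcp
  [1] 12/11 → 1 ('b')
  [2] 11/10 → 2 ('bb')
  [3] 10/2 → 1 ('b')
  [4] 2/9 → 0 ('')
  [5] 9/8 → 1 ('c')
  [6] 8/7 → 2 ('cc')
  [7] 7/6 → 0 ('')
  [8] 6/5 → 0 ('')
  [9] 5/4 → 1 ('e')
  [10] 4/1 → 0 ('')
  [11] 1/3 → 1 ('f')
  [12] 3/0 → 0 ('')

n(n+1)/2 = 13·14/2 = 91
Σ LCP = 0 + 1 + 2 + 1 + 0 + 1 + 2 + 0 + 0 + 1 + 0 + 1 + 0 = 9
distinct = 91 − 9 = 82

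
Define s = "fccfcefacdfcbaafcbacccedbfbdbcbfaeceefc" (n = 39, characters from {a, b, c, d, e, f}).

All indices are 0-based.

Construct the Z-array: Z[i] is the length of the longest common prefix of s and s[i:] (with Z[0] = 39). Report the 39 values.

[39, 0, 0, 2, 0, 0, 1, 0, 0, 0, 2, 0, 0, 0, 0, 2, 0, 0, 0, 0, 0, 0, 0, 0, 0, 1, 0, 0, 0, 0, 0, 1, 0, 0, 0, 0, 0, 2, 0]

Z[0]=39
i=1: i≥r, start 0; Z[1]=0
i=2: i≥r, start 0; Z[2]=0
i=3: i≥r, start 0; Z[3]=2 scan→box=[3,5)
i=4: min(r-i=1, Z[1]=0)=0; Z[4]=0
i=5: i≥r, start 0; Z[5]=0
i=6: i≥r, start 0; Z[6]=1 scan→box=[6,7)
i=7: i≥r, start 0; Z[7]=0
i=8: i≥r, start 0; Z[8]=0
i=9: i≥r, start 0; Z[9]=0
i=10: i≥r, start 0; Z[10]=2 scan→box=[10,12)
i=11: min(r-i=1, Z[1]=0)=0; Z[11]=0
i=12: i≥r, start 0; Z[12]=0
i=13: i≥r, start 0; Z[13]=0
i=14: i≥r, start 0; Z[14]=0
i=15: i≥r, start 0; Z[15]=2 scan→box=[15,17)
i=16: min(r-i=1, Z[1]=0)=0; Z[16]=0
i=17: i≥r, start 0; Z[17]=0
i=18: i≥r, start 0; Z[18]=0
i=19: i≥r, start 0; Z[19]=0
i=20: i≥r, start 0; Z[20]=0
i=21: i≥r, start 0; Z[21]=0
i=22: i≥r, start 0; Z[22]=0
i=23: i≥r, start 0; Z[23]=0
i=24: i≥r, start 0; Z[24]=0
i=25: i≥r, start 0; Z[25]=1 scan→box=[25,26)
i=26: i≥r, start 0; Z[26]=0
i=27: i≥r, start 0; Z[27]=0
i=28: i≥r, start 0; Z[28]=0
i=29: i≥r, start 0; Z[29]=0
i=30: i≥r, start 0; Z[30]=0
i=31: i≥r, start 0; Z[31]=1 scan→box=[31,32)
i=32: i≥r, start 0; Z[32]=0
i=33: i≥r, start 0; Z[33]=0
i=34: i≥r, start 0; Z[34]=0
i=35: i≥r, start 0; Z[35]=0
i=36: i≥r, start 0; Z[36]=0
i=37: i≥r, start 0; Z[37]=2 scan→box=[37,39)
i=38: min(r-i=1, Z[1]=0)=0; Z[38]=0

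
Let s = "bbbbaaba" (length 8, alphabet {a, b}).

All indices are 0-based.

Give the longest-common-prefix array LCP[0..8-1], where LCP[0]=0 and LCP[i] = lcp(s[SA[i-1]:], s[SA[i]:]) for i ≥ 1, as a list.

[0, 1, 1, 0, 2, 1, 2, 3]

rank | idx | suffix
   0 |   7 | a
   1 |   4 | aaba
   2 |   5 | aba
   3 |   6 | ba
   4 |   3 | baaba
   5 |   2 | bbaaba
   6 |   1 | bbbaaba
   7 |   0 | bbbbaaba

SA = [7, 4, 5, 6, 3, 2, 1, 0]
rank  pair      lcp
   1  s[7:],s[4:]  1  'a'
   2  s[4:],s[5:]  1  'a'
   3  s[5:],s[6:]  0  ''
   4  s[6:],s[3:]  2  'ba'
   5  s[3:],s[2:]  1  'b'
   6  s[2:],s[1:]  2  'bb'
   7  s[1:],s[0:]  3  'bbb'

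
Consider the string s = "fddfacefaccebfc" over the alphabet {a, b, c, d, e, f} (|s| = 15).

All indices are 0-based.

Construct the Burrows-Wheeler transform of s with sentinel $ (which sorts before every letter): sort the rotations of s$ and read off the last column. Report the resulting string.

rank  rotation          last
    0  $fddfacefaccebfc  c
    1  accebfc$fddfacef  f
    2  acefaccebfc$fddf  f
    3  bfc$fddfacefacce  e
    4  c$fddfacefaccebf  f
    5  ccebfc$fddfacefa  a
    6  cebfc$fddfacefac  c
    7  cefaccebfc$fddfa  a
    8  ddfacefaccebfc$f  f
    9  dfacefaccebfc$fd  d
   10  ebfc$fddfacefacc  c
   11  efaccebfc$fddfac  c
   12  faccebfc$fddface  e
   13  facefaccebfc$fdd  d
   14  fc$fddfacefacceb  b
   15  fddfacefaccebfc$  $

cffefacafdccedb$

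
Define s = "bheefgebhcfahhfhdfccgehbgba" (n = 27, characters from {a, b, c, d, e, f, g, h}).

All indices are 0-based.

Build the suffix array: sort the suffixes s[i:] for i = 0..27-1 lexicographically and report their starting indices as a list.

[26, 11, 25, 23, 7, 0, 18, 9, 19, 16, 6, 2, 3, 21, 10, 17, 4, 14, 24, 5, 20, 22, 8, 15, 1, 13, 12]

rank→(start, suffix):
  0 → (26, 'a')
  1 → (11, 'ahhfhdfccgehbgba')
  2 → (25, 'ba')
  3 → (23, 'bgba')
  4 → (7, 'bhcfahhfhdfccgehbgba')
  5 → (0, 'bheefgebhcfahhfhdfccgehbgba')
  6 → (18, 'ccgehbgba')
  7 → (9, 'cfahhfhdfccgehbgba')
  8 → (19, 'cgehbgba')
  9 → (16, 'dfccgehbgba')
  10 → (6, 'ebhcfahhfhdfccgehbgba')
  11 → (2, 'eefgebhcfahhfhdfccgehbgba')
  12 → (3, 'efgebhcfahhfhdfccgehbgba')
  13 → (21, 'ehbgba')
  14 → (10, 'fahhfhdfccgehbgba')
  15 → (17, 'fccgehbgba')
  16 → (4, 'fgebhcfahhfhdfccgehbgba')
  17 → (14, 'fhdfccgehbgba')
  18 → (24, 'gba')
  19 → (5, 'gebhcfahhfhdfccgehbgba')
  20 → (20, 'gehbgba')
  21 → (22, 'hbgba')
  22 → (8, 'hcfahhfhdfccgehbgba')
  23 → (15, 'hdfccgehbgba')
  24 → (1, 'heefgebhcfahhfhdfccgehbgba')
  25 → (13, 'hfhdfccgehbgba')
  26 → (12, 'hhfhdfccgehbgba')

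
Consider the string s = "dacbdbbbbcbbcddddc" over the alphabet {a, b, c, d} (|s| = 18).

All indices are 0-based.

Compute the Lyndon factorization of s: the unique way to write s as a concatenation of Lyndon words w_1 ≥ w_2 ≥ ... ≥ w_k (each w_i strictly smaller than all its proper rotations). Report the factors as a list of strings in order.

emit factor 1: 'd' (i=0, period=1)
emit factor 2: 'acbdbbbbcbbcddddc' (i=1, period=17)

["d", "acbdbbbbcbbcddddc"]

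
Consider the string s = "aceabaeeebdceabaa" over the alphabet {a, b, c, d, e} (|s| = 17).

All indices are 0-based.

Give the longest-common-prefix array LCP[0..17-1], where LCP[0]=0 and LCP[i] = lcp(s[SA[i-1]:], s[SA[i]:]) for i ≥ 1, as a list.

[0, 1, 1, 3, 1, 1, 0, 2, 1, 0, 5, 0, 0, 4, 1, 1, 2]

rank | idx | suffix
   0 |  16 | a
   1 |  15 | aa
   2 |  13 | abaa
   3 |   3 | abaeeebdceabaa
   4 |   0 | aceabaeeebdceabaa
   5 |   5 | aeeebdceabaa
   6 |  14 | baa
   7 |   4 | baeeebdceabaa
   8 |   9 | bdceabaa
   9 |  11 | ceabaa
  10 |   1 | ceabaeeebdceabaa
  11 |  10 | dceabaa
  12 |  12 | eabaa
  13 |   2 | eabaeeebdceabaa
  14 |   8 | ebdceabaa
  15 |   7 | eebdceabaa
  16 |   6 | eeebdceabaa

SA = [16, 15, 13, 3, 0, 5, 14, 4, 9, 11, 1, 10, 12, 2, 8, 7, 6]
i: (SA[i-1],SA[i]) lcp shared
  1: (16,15) 1 'a'
  2: (15,13) 1 'a'
  3: (13,3) 3 'aba'
  4: (3,0) 1 'a'
  5: (0,5) 1 'a'
  6: (5,14) 0 ''
  7: (14,4) 2 'ba'
  8: (4,9) 1 'b'
  9: (9,11) 0 ''
  10: (11,1) 5 'ceaba'
  11: (1,10) 0 ''
  12: (10,12) 0 ''
  13: (12,2) 4 'eaba'
  14: (2,8) 1 'e'
  15: (8,7) 1 'e'
  16: (7,6) 2 'ee'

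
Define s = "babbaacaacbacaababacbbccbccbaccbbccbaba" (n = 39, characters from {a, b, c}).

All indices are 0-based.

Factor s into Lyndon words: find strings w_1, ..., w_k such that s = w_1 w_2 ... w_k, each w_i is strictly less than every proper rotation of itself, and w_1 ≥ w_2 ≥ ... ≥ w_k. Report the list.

emit factor 1: 'b' (i=0, period=1)
emit factor 2: 'abb' (i=1, period=3)
emit factor 3: 'aacaacbac' (i=4, period=9)
emit factor 4: 'aababacbbccbccbaccbbccbab' (i=13, period=25)
emit factor 5: 'a' (i=38, period=1)

["b", "abb", "aacaacbac", "aababacbbccbccbaccbbccbab", "a"]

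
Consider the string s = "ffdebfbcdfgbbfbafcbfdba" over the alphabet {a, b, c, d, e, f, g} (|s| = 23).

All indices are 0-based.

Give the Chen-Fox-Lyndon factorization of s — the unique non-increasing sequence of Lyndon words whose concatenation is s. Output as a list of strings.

["f", "f", "de", "bf", "bcdfg", "bbf", "b", "afcbfdb", "a"]

emit factor 1: 'f' (i=0, period=1)
emit factor 2: 'f' (i=1, period=1)
emit factor 3: 'de' (i=2, period=2)
emit factor 4: 'bf' (i=4, period=2)
emit factor 5: 'bcdfg' (i=6, period=5)
emit factor 6: 'bbf' (i=11, period=3)
emit factor 7: 'b' (i=14, period=1)
emit factor 8: 'afcbfdb' (i=15, period=7)
emit factor 9: 'a' (i=22, period=1)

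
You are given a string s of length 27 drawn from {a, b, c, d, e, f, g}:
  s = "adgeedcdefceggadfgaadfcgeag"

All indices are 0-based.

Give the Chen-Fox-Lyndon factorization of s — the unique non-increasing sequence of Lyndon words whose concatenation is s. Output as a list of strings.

emit factor 1: 'adgeedcdefcegg' (i=0, period=14)
emit factor 2: 'adfg' (i=14, period=4)
emit factor 3: 'aadfcgeag' (i=18, period=9)

["adgeedcdefcegg", "adfg", "aadfcgeag"]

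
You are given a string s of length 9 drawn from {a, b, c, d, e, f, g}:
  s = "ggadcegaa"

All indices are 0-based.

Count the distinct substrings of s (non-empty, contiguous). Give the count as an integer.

40

sorted suffixes:
  #0 SA[0]=8  'a'
  #1 SA[1]=7  'aa'
  #2 SA[2]=2  'adcegaa'
  #3 SA[3]=4  'cegaa'
  #4 SA[4]=3  'dcegaa'
  #5 SA[5]=5  'egaa'
  #6 SA[6]=6  'gaa'
  #7 SA[7]=1  'gadcegaa'
  #8 SA[8]=0  'ggadcegaa'

SA = [8, 7, 2, 4, 3, 5, 6, 1, 0]
rank  pair      lcp
   1  s[8:],s[7:]  1  'a'
   2  s[7:],s[2:]  1  'a'
   3  s[2:],s[4:]  0  ''
   4  s[4:],s[3:]  0  ''
   5  s[3:],s[5:]  0  ''
   6  s[5:],s[6:]  0  ''
   7  s[6:],s[1:]  2  'ga'
   8  s[1:],s[0:]  1  'g'

n(n+1)/2 = 9·10/2 = 45
Σ LCP = 0 + 1 + 1 + 0 + 0 + 0 + 0 + 2 + 1 = 5
distinct = 45 − 5 = 40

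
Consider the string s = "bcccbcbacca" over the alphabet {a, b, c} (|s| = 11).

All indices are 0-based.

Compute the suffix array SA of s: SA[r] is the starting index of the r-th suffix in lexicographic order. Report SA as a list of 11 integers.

[10, 7, 6, 4, 0, 9, 5, 3, 8, 2, 1]

rank | idx | suffix
   0 |  10 | a
   1 |   7 | acca
   2 |   6 | bacca
   3 |   4 | bcbacca
   4 |   0 | bcccbcbacca
   5 |   9 | ca
   6 |   5 | cbacca
   7 |   3 | cbcbacca
   8 |   8 | cca
   9 |   2 | ccbcbacca
  10 |   1 | cccbcbacca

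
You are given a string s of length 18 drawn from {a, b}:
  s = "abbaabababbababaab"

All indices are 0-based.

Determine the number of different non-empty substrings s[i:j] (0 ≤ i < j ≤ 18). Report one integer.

rank | idx | suffix
   0 |  15 | aab
   1 |   3 | aabababbababaab
   2 |  16 | ab
   3 |  13 | abaab
   4 |  11 | ababaab
   5 |   4 | abababbababaab
   6 |   6 | ababbababaab
   7 |   0 | abbaabababbababaab
   8 |   8 | abbababaab
   9 |  17 | b
  10 |  14 | baab
  11 |   2 | baabababbababaab
  12 |  12 | babaab
  13 |  10 | bababaab
  14 |   5 | bababbababaab
  15 |   7 | babbababaab
  16 |   1 | bbaabababbababaab
  17 |   9 | bbababaab

SA = [15, 3, 16, 13, 11, 4, 6, 0, 8, 17, 14, 2, 12, 10, 5, 7, 1, 9]
rank  pair      lcp
   1  s[15:],s[3:]  3  'aab'
   2  s[3:],s[16:]  1  'a'
   3  s[16:],s[13:]  2  'ab'
   4  s[13:],s[11:]  3  'aba'
   5  s[11:],s[4:]  5  'ababa'
   6  s[4:],s[6:]  4  'abab'
   7  s[6:],s[0:]  2  'ab'
   8  s[0:],s[8:]  4  'abba'
   9  s[8:],s[17:]  0  ''
  10  s[17:],s[14:]  1  'b'
  11  s[14:],s[2:]  4  'baab'
  12  s[2:],s[12:]  2  'ba'
  13  s[12:],s[10:]  4  'baba'
  14  s[10:],s[5:]  5  'babab'
  15  s[5:],s[7:]  3  'bab'
  16  s[7:],s[1:]  1  'b'
  17  s[1:],s[9:]  3  'bba'

n(n+1)/2 = 18·19/2 = 171
Σ LCP = 0 + 3 + 1 + 2 + 3 + 5 + 4 + 2 + 4 + 0 + 1 + 4 + 2 + 4 + 5 + 3 + 1 + 3 = 47
distinct = 171 − 47 = 124

124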